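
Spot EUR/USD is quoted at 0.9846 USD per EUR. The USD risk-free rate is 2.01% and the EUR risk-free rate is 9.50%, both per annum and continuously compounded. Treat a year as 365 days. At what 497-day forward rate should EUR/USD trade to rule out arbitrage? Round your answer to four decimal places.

0.8891

F = S·e^((r_USD − r_EUR)T) = 0.9846 · e^((0.0201 − 0.0950) × 497/365)
= 0.9846 · e^-0.101987 = 0.9846 × 0.903041
F = 0.8891 USD per EUR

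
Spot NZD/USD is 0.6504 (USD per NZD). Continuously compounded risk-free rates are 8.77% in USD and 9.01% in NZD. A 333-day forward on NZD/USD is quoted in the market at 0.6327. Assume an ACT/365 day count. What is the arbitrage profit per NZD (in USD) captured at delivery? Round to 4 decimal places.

0.0163 per NZD (in USD)

Fair forward: F* = S·e^(carry·T), with carry = (r_USD − r_NZD) = 0.0877 − 0.0901 = -0.0024
F* = 0.6504 · e^(-0.0024 × 333/365) = 0.6504 · e^-0.002190 = 0.6504 × 0.997812 = 0.6490
Market 0.6327 < fair 0.6490: forward underpriced → reverse cash-and-carry (short spot, go long the forward).
At maturity, profit = |F_mkt − F*| = |0.6327 − 0.6490| = 0.0163 per NZD (in USD)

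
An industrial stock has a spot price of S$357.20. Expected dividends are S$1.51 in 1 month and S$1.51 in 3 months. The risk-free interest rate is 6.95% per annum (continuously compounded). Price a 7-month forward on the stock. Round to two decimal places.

S$368.87

PV(dividends) I = 1.51·e^(−0.0695·1/12) + 1.51·e^(−0.0695·3/12)
I = 1.5013 + 1.4840 = 2.9853
F = (S − I)·e^(rT) = (357.20 − 2.9853) · e^(0.0695·7/12)
= 354.2147 · e^0.040542 = 354.2147 × 1.041375 = S$368.87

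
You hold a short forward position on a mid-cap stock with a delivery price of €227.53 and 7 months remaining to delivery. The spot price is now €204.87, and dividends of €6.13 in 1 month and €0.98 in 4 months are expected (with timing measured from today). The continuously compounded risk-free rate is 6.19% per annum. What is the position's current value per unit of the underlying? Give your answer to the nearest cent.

€21.65

PV(remaining dividends) I = 6.13·e^(−0.0619·1/12) + 0.98·e^(−0.0619·4/12) = 7.0584
Current forward F = (S − I)·e^(rT) = (204.87 − 7.0584)·e^(0.0619·7/12) = 197.8116 × 1.036768 = 205.0847
Value (long) = (F − K)·e^(−rT) = (205.0847 − 227.53) × 0.964536 = -21.6493
Short position value = −(long value) = €21.65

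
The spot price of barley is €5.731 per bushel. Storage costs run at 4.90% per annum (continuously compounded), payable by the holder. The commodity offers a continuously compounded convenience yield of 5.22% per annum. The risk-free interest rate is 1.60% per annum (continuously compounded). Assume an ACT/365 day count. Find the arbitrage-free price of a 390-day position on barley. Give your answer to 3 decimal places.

€5.810 per bushel

Net carry = r + u − y = 0.0160 + 0.0490 − 0.0522 = 0.0128
F = S·e^((r+u−y)T) = 5.731 · e^(0.0128 × 390/365) = 5.731 · e^0.013677
= 5.731 × 1.013771 = €5.810 per bushel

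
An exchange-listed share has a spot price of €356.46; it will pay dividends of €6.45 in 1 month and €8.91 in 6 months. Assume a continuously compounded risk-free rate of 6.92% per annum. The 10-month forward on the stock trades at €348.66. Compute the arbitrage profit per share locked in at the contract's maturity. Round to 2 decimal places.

€13.05 per share

PV(dividends) I = 6.45·e^(−0.0692·1/12) + 8.91·e^(−0.0692·6/12) = 15.0199
Fair forward F* = (S − I)·e^(rT) = (356.46 − 15.0199)·e^0.057667 = 341.4401 × 1.059362 = 361.7087
Market €348.66 < fair 361.7087: forward underpriced → reverse cash-and-carry (short the stock, invest proceeds at r, pay the dividends, go long the forward).
Profit at T = |F_mkt − F*| = |348.66 − 361.7087| = €13.05 per share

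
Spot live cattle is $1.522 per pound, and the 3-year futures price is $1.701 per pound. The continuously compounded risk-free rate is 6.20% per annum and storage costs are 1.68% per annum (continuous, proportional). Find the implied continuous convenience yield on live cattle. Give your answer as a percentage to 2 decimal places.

4.17%

F = S·e^((r+u−y)T) ⇒ (r+u−y) = ln(F/S)/T
ln(1.701/1.522) = 0.111191; /T ⇒ 0.037064
y = r + u − ln(F/S)/T = 0.0620 + 0.0168 − 0.037064 = 0.041736
y = 4.17%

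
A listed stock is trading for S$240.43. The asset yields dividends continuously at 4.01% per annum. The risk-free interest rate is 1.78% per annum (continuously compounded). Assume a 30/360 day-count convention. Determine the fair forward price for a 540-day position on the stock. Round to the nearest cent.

S$232.52

F = S·e^((r − q)T) = 240.43 · e^((0.0178 − 0.0401) × 540/360)
= 240.43 · e^-0.033450 = 240.43 × 0.967103
F = S$232.52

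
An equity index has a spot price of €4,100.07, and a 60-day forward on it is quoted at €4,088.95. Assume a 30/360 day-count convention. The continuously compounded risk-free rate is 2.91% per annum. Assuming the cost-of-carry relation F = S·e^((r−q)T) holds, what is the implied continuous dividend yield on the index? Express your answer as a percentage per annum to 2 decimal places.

4.54%

From F = S·e^((r−q)T): (r − q) = ln(F/S)/T
ln(4088.95/4100.07) = ln(0.997288) = -0.002716
(r − q) = -0.002716 / (60/360) = -0.016296
q = r − ln(F/S)/T = 0.0291 + 0.016296 = 0.045396
q = 4.54%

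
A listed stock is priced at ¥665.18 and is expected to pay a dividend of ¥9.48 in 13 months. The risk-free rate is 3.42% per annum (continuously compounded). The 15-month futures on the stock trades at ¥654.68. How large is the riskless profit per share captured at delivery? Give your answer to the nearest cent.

¥30.02 per share

PV(dividends) I = 9.48·e^(−0.0342·13/12) = 9.1352
Fair futures F* = (S − I)·e^(rT) = (665.18 − 9.1352)·e^0.042750 = 656.0448 × 1.043677 = 684.6989
Market ¥654.68 < fair 684.6989: forward underpriced → reverse cash-and-carry (short the stock, invest proceeds at r, pay the dividends, go long the forward).
Profit at T = |F_mkt − F*| = |654.68 − 684.6989| = ¥30.02 per share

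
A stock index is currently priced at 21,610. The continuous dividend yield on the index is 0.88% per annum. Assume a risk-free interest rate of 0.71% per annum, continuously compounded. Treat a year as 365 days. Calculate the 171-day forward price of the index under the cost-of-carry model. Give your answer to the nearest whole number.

21,593

F = S·e^((r − q)T) = 21610 · e^((0.0071 − 0.0088) × 171/365)
= 21610 · e^-0.000796 = 21610 × 0.999204
F = 21,593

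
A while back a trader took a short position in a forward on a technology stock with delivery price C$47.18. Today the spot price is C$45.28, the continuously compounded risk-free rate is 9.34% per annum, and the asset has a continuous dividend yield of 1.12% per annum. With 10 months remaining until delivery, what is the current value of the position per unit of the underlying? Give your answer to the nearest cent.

Current fair forward for the remaining 10 months: F = S·e^((r − q)·T), (r − q) = 0.0934 − 0.0112 = 0.0822
F = 45.28 · e^(0.0822 × 10/12) = 45.28 × 1.070901 = 48.4904
Value of long forward = (F − K)·e^(−rT) = (48.4904 − 47.18) · e^(−0.0934·10/12)
= 1.3104 × 0.925119 = 1.21
Short position value = −(long value) = -C$1.21

-C$1.21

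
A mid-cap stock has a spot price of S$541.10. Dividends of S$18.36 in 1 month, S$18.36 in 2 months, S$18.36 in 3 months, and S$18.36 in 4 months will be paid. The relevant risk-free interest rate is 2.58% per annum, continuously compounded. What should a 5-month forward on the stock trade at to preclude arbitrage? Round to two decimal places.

PV(dividends) I = 18.36·e^(−0.0258·1/12) + 18.36·e^(−0.0258·2/12) + 18.36·e^(−0.0258·3/12) + 18.36·e^(−0.0258·4/12)
I = 18.3206 + 18.2812 + 18.2420 + 18.2028 = 73.0466
F = (S − I)·e^(rT) = (541.10 − 73.0466) · e^(0.0258·5/12)
= 468.0534 · e^0.010750 = 468.0534 × 1.010808 = S$473.11

S$473.11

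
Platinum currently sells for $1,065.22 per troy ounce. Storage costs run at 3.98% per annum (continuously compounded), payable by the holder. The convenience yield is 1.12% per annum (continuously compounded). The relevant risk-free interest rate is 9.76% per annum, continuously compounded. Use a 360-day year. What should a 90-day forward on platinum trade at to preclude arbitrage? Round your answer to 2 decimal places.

Net carry = r + u − y = 0.0976 + 0.0398 − 0.0112 = 0.1262
F = S·e^((r+u−y)T) = 1065.22 · e^(0.1262 × 90/360) = 1065.22 · e^0.03155000
= 1065.22 × 1.03205298 = $1,099.36 per troy ounce

$1,099.36 per troy ounce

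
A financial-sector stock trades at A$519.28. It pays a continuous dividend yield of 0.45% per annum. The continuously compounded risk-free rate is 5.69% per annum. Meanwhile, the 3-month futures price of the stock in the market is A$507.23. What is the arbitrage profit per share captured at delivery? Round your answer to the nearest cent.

Fair futures: F* = S·e^(carry·T), with carry = (r − q) = 0.0569 − 0.0045 = 0.0524
F* = 519.28 · e^(0.0524 × 3/12) = 519.28 · e^0.013100 = 519.28 × 1.013186 = A$526.1272
Market A$507.23 < fair A$526.1272: forward underpriced → reverse cash-and-carry (short spot, go long the forward).
At maturity, profit = |F_mkt − F*| = |507.23 − 526.1272| = A$18.90 per share

A$18.90 per share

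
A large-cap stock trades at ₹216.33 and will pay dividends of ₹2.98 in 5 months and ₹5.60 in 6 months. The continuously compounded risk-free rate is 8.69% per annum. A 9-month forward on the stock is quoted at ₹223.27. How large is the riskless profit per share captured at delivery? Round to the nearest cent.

PV(dividends) I = 2.98·e^(−0.0869·5/12) + 5.60·e^(−0.0869·6/12) = 8.2359
Fair forward F* = (S − I)·e^(rT) = (216.33 − 8.2359)·e^0.065175 = 208.0941 × 1.067346 = 222.1084
Market ₹223.27 > fair 222.1084: forward overpriced → cash-and-carry (borrow at r, buy the stock and collect the dividends, short the forward).
Profit at T = |F_mkt − F*| = |223.27 − 222.1084| = ₹1.16 per share

₹1.16 per share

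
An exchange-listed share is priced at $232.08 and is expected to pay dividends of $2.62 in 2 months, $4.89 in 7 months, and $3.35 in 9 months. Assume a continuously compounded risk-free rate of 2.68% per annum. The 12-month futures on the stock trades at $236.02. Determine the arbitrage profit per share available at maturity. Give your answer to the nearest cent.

PV(dividends) I = 2.62·e^(−0.0268·2/12) + 4.89·e^(−0.0268·7/12) + 3.35·e^(−0.0268·9/12) = 10.7058
Fair futures F* = (S − I)·e^(rT) = (232.08 − 10.7058)·e^0.026800 = 221.3742 × 1.027162 = 227.3872
Market $236.02 > fair 227.3872: forward overpriced → cash-and-carry (borrow at r, buy the stock and collect the dividends, short the forward).
Profit at T = |F_mkt − F*| = |236.02 − 227.3872| = $8.63 per share

$8.63 per share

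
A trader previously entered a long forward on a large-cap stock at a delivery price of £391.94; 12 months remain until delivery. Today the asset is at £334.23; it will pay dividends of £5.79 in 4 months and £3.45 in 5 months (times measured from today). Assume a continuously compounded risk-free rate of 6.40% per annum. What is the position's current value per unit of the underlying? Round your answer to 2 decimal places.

-£42.44

PV(remaining dividends) I = 5.79·e^(−0.0640·4/12) + 3.45·e^(−0.0640·5/12) = 9.0270
Current forward F = (S − I)·e^(rT) = (334.23 − 9.0270)·e^(0.0640·12/12) = 325.2030 × 1.066092 = 346.6963
Value (long) = (F − K)·e^(−rT) = (346.6963 − 391.94) × 0.938005 = -42.4388
Value = -£42.44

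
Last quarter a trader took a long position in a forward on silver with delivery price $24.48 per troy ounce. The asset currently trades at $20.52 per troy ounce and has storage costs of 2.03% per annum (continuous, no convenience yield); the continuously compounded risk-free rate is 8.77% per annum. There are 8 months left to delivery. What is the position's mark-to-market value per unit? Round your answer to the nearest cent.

-$2.29 per troy ounce

Current fair forward for the remaining 8 months: F = S·e^((r + u)·T), (r + u) = 0.0877 + 0.0203 = 0.1080
F = 20.52 · e^(0.1080 × 8/12) = 20.52 × 1.074655 = 22.0519
Value of long forward = (F − K)·e^(−rT) = (22.0519 − 24.48) · e^(−0.0877·8/12)
= -2.4281 × 0.943210 = -2.29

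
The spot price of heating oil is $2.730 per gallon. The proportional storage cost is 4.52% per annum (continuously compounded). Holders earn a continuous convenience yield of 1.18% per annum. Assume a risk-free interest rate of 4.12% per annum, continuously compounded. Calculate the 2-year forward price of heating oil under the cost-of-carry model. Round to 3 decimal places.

Net carry = r + u − y = 0.0412 + 0.0452 − 0.0118 = 0.0746
F = S·e^((r+u−y)T) = 2.730 · e^(0.0746 × 2) = 2.730 · e^0.149200
= 2.730 × 1.160905 = $3.169 per gallon

$3.169 per gallon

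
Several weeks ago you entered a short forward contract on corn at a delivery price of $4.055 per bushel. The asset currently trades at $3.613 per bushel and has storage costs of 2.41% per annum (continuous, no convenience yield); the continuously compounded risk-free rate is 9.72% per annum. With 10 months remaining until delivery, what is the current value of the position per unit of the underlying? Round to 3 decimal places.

Current fair forward for the remaining 10 months: F = S·e^((r + u)·T), (r + u) = 0.0972 + 0.0241 = 0.1213
F = 3.613 · e^(0.1213 × 10/12) = 3.613 × 1.106369 = 3.9973
Value of long forward = (F − K)·e^(−rT) = (3.9973 − 4.055) · e^(−0.0972·10/12)
= -0.0577 × 0.922194 = -0.053
Short position value = −(long value) = $0.053

$0.053 per bushel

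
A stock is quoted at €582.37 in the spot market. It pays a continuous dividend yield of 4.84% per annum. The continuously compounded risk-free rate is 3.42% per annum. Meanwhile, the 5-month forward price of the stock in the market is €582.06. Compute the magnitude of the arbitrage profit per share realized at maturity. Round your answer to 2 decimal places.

Fair forward: F* = S·e^(carry·T), with carry = (r − q) = 0.0342 − 0.0484 = -0.0142
F* = 582.37 · e^(-0.0142 × 5/12) = 582.37 · e^-0.005917 = 582.37 × 0.994100 = €578.9340
Market €582.06 > fair €578.9340: forward overpriced → cash-and-carry (buy spot, short the forward).
At maturity, profit = |F_mkt − F*| = |582.06 − 578.9340| = €3.13 per share

€3.13 per share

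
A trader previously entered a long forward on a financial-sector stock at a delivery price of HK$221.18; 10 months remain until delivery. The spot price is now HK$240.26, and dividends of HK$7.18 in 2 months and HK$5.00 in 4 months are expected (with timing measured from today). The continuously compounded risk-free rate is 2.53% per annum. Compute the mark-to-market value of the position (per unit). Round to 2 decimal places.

HK$11.59

PV(remaining dividends) I = 7.18·e^(−0.0253·2/12) + 5.00·e^(−0.0253·4/12) = 12.1078
Current forward F = (S − I)·e^(rT) = (240.26 − 12.1078)·e^(0.0253·10/12) = 228.1522 × 1.021307 = 233.0134
Value (long) = (F − K)·e^(−rT) = (233.0134 − 221.18) × 0.979137 = 11.5865
Value = HK$11.59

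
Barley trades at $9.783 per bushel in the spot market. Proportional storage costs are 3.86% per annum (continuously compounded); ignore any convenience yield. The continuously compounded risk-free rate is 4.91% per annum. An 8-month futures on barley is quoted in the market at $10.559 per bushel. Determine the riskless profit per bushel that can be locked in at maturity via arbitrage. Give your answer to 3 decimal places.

$0.187 per bushel

Fair futures: F* = S·e^(carry·T), with carry = (r + u) = 0.0491 + 0.0386 = 0.0877
F* = 9.783 · e^(0.0877 × 8/12) = 9.783 · e^0.058467 = 9.783 × 1.060210 = $10.3720
Market $10.559 > fair $10.3720: forward overpriced → cash-and-carry (buy spot, short the forward).
At maturity, profit = |F_mkt − F*| = |10.559 − 10.3720| = $0.187 per bushel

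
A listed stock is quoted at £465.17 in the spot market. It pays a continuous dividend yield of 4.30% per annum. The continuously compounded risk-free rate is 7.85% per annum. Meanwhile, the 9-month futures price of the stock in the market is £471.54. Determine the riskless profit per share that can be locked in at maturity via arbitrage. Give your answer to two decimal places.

£6.18 per share

Fair futures: F* = S·e^(carry·T), with carry = (r − q) = 0.0785 − 0.0430 = 0.0355
F* = 465.17 · e^(0.0355 × 9/12) = 465.17 · e^0.026625 = 465.17 × 1.026983 = £477.7217
Market £471.54 < fair £477.7217: forward underpriced → reverse cash-and-carry (short spot, go long the forward).
At maturity, profit = |F_mkt − F*| = |471.54 − 477.7217| = £6.18 per share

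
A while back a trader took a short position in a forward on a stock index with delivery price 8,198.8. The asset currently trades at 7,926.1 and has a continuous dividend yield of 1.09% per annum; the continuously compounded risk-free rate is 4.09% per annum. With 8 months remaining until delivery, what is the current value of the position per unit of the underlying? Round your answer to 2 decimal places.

109.55

Current fair forward for the remaining 8 months: F = S·e^((r − q)·T), (r − q) = 0.0409 − 0.0109 = 0.0300
F = 7926.1 · e^(0.0300 × 8/12) = 7926.1 × 1.02020134 = 8086.2178
Value of long forward = (F − K)·e^(−rT) = (8086.2178 − 8198.8) · e^(−0.0409·8/12)
= -112.5822 × 0.97310171 = -109.55
Short position value = −(long value) = 109.55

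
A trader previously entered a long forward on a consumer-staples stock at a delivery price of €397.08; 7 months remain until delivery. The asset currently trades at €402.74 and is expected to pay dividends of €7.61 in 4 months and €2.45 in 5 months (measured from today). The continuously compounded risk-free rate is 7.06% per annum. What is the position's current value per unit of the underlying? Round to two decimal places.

€11.87

PV(remaining dividends) I = 7.61·e^(−0.0706·4/12) + 2.45·e^(−0.0706·5/12) = 9.8120
Current forward F = (S − I)·e^(rT) = (402.74 − 9.8120)·e^(0.0706·7/12) = 392.9280 × 1.042043 = 409.4479
Value (long) = (F − K)·e^(−rT) = (409.4479 − 397.08) × 0.959653 = 11.8689
Value = €11.87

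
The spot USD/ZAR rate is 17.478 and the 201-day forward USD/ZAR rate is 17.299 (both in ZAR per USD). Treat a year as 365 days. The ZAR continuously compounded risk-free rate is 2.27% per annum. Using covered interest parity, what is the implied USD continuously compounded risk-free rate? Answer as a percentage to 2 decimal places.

F = S·e^((r_ZAR − r_USD)T) ⇒ r_USD = r_ZAR − ln(F/S)/T
ln(17.299/17.478) = -0.010294; /(201/365) = -0.018693
r_USD = 0.0227 + 0.018693 = 0.041393
r_USD = 4.14%

4.14%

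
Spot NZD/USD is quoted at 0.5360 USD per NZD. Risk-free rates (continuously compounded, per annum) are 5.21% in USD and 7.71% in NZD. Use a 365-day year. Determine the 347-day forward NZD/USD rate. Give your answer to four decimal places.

0.5234

F = S·e^((r_USD − r_NZD)T) = 0.5360 · e^((0.0521 − 0.0771) × 347/365)
= 0.5360 · e^-0.023767 = 0.5360 × 0.976513
F = 0.5234 USD per NZD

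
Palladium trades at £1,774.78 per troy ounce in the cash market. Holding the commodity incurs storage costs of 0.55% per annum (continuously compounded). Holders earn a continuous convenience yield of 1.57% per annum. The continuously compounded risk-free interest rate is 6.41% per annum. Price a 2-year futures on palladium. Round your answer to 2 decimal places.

Net carry = r + u − y = 0.0641 + 0.0055 − 0.0157 = 0.0539
F = S·e^((r+u−y)T) = 1774.78 · e^(0.0539 × 2) = 1774.78 · e^0.10780000
= 1774.78 × 1.11382496 = £1,976.79 per troy ounce

£1,976.79 per troy ounce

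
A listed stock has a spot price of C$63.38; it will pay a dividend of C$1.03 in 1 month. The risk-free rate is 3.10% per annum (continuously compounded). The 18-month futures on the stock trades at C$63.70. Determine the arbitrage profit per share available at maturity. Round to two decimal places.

C$1.62 per share

PV(dividends) I = 1.03·e^(−0.0310·1/12) = 1.0273
Fair futures F* = (S − I)·e^(rT) = (63.38 − 1.0273)·e^0.046500 = 62.3527 × 1.047598 = 65.3206
Market C$63.70 < fair 65.3206: forward underpriced → reverse cash-and-carry (short the stock, invest proceeds at r, pay the dividends, go long the forward).
Profit at T = |F_mkt − F*| = |63.70 − 65.3206| = C$1.62 per share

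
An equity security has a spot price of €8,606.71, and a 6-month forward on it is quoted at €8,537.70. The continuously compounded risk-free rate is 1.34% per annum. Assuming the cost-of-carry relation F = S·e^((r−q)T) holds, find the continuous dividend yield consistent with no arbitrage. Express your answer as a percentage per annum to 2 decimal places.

2.95%

From F = S·e^((r−q)T): (r − q) = ln(F/S)/T
ln(8537.70/8606.71) = ln(0.991982) = -0.008050
(r − q) = -0.008050 / (6/12) = -0.016100
q = r − ln(F/S)/T = 0.0134 + 0.016100 = 0.029500
q = 2.95%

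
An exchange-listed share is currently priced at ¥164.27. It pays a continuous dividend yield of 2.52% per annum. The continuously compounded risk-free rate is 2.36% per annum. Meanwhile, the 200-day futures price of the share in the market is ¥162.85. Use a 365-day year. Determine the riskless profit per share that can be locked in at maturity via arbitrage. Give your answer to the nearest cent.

Fair futures: F* = S·e^(carry·T), with carry = (r − q) = 0.0236 − 0.0252 = -0.0016
F* = 164.27 · e^(-0.0016 × 200/365) = 164.27 · e^-0.000877 = 164.27 × 0.999123 = ¥164.1259
Market ¥162.85 < fair ¥164.1259: forward underpriced → reverse cash-and-carry (short spot, go long the forward).
At maturity, profit = |F_mkt − F*| = |162.85 − 164.1259| = ¥1.28 per share

¥1.28 per share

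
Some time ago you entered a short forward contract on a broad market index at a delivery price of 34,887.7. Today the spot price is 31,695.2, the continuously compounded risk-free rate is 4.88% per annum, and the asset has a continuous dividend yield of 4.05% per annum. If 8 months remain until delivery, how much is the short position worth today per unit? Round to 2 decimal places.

2920.07

Current fair forward for the remaining 8 months: F = S·e^((r − q)·T), (r − q) = 0.0488 − 0.0405 = 0.0083
F = 31695.2 · e^(0.0083 × 8/12) = 31695.2 × 1.00554867 = 31871.0662
Value of long forward = (F − K)·e^(−rT) = (31871.0662 − 34887.7) · e^(−0.0488·8/12)
= -3016.6338 × 0.96799018 = -2920.07
Short position value = −(long value) = 2920.07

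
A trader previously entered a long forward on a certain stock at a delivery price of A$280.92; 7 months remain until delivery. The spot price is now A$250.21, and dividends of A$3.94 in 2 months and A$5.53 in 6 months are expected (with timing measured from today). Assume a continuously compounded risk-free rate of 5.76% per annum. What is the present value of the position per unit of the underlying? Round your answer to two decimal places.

-A$30.70

PV(remaining dividends) I = 3.94·e^(−0.0576·2/12) + 5.53·e^(−0.0576·6/12) = 9.2754
Current forward F = (S − I)·e^(rT) = (250.21 − 9.2754)·e^(0.0576·7/12) = 240.9346 × 1.034171 = 249.1676
Value (long) = (F − K)·e^(−rT) = (249.1676 − 280.92) × 0.966958 = -30.7032
Value = -A$30.70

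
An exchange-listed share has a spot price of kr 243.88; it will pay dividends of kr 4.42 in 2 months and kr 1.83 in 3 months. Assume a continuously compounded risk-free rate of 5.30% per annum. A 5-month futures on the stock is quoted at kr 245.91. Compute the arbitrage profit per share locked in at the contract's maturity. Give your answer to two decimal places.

PV(dividends) I = 4.42·e^(−0.0530·2/12) + 1.83·e^(−0.0530·3/12) = 6.1870
Fair futures F* = (S − I)·e^(rT) = (243.88 − 6.1870)·e^0.022083 = 237.6930 × 1.022329 = 243.0004
Market kr 245.91 > fair 243.0004: forward overpriced → cash-and-carry (borrow at r, buy the stock and collect the dividends, short the forward).
Profit at T = |F_mkt − F*| = |245.91 − 243.0004| = kr 2.91 per share

kr 2.91 per share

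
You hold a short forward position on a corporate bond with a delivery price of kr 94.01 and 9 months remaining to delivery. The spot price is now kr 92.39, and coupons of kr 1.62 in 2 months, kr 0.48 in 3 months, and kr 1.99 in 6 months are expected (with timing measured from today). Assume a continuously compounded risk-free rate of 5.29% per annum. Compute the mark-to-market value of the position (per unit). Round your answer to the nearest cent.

PV(remaining coupons) I = 1.62·e^(−0.0529·2/12) + 0.48·e^(−0.0529·3/12) + 1.99·e^(−0.0529·6/12) = 4.0175
Current forward F = (S − I)·e^(rT) = (92.39 − 4.0175)·e^(0.0529·9/12) = 88.3725 × 1.040473 = 91.9492
Value (long) = (F − K)·e^(−rT) = (91.9492 − 94.01) × 0.961102 = -1.9806
Short position value = −(long value) = kr 1.98

kr 1.98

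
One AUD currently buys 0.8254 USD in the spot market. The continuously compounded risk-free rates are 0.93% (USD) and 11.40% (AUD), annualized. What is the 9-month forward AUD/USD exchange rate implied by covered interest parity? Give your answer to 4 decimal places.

F = S·e^((r_USD − r_AUD)T) = 0.8254 · e^((0.0093 − 0.1140) × 9/12)
= 0.8254 · e^-0.078525 = 0.8254 × 0.924479
F = 0.7631 USD per AUD

0.7631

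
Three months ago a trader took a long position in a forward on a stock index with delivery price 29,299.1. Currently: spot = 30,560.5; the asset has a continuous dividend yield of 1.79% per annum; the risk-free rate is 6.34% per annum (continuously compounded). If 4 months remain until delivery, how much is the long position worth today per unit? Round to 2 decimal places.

Current fair forward for the remaining 4 months: F = S·e^((r − q)·T), (r − q) = 0.0634 − 0.0179 = 0.0455
F = 30560.5 · e^(0.0455 × 4/12) = 30560.5 × 1.01528226 = 31027.5335
Value of long forward = (F − K)·e^(−rT) = (31027.5335 − 29299.1) · e^(−0.0634·4/12)
= 1728.4335 × 0.97908841 = 1692.29

1692.29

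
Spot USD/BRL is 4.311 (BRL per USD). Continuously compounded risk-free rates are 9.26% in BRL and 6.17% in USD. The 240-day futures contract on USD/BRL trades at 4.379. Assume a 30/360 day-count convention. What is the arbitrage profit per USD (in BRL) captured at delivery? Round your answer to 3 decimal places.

Fair futures: F* = S·e^(carry·T), with carry = (r_BRL − r_USD) = 0.0926 − 0.0617 = 0.0309
F* = 4.311 · e^(0.0309 × 240/360) = 4.311 · e^0.020600 = 4.311 × 1.020814 = 4.4007
Market 4.379 < fair 4.4007: forward underpriced → reverse cash-and-carry (short spot, go long the forward).
At maturity, profit = |F_mkt − F*| = |4.379 − 4.4007| = 0.022 per USD (in BRL)

0.022 per USD (in BRL)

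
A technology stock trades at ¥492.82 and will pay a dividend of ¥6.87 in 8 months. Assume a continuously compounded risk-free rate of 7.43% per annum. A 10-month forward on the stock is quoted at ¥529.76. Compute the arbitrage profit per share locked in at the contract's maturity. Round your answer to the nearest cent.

¥12.42 per share

PV(dividends) I = 6.87·e^(−0.0743·8/12) = 6.5380
Fair forward F* = (S − I)·e^(rT) = (492.82 − 6.5380)·e^0.061917 = 486.2820 × 1.063874 = 517.3428
Market ¥529.76 > fair 517.3428: forward overpriced → cash-and-carry (borrow at r, buy the stock and collect the dividends, short the forward).
Profit at T = |F_mkt − F*| = |529.76 − 517.3428| = ¥12.42 per share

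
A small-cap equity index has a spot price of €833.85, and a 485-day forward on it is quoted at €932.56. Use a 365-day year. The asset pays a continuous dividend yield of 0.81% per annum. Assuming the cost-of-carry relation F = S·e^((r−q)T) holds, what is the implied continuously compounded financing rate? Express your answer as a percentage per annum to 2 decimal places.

9.23%

From F = S·e^((r−q)T): (r − q) = ln(F/S)/T
ln(932.56/833.85) = ln(1.118379) = 0.111880
(r − q) = 0.111880 / (485/365) = 0.084198
r = ln(F/S)/T + q = 0.084198 + 0.0081 = 0.092298
r = 9.23%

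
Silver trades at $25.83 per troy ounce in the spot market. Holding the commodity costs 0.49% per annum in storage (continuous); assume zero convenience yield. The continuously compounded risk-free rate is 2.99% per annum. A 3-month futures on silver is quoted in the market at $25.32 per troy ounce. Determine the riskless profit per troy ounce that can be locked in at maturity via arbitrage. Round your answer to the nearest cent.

Fair futures: F* = S·e^(carry·T), with carry = (r + u) = 0.0299 + 0.0049 = 0.0348
F* = 25.83 · e^(0.0348 × 3/12) = 25.83 · e^0.008700 = 25.83 × 1.008738 = $26.0557
Market $25.32 < fair $26.0557: forward underpriced → reverse cash-and-carry (short spot, go long the forward).
At maturity, profit = |F_mkt − F*| = |25.32 − 26.0557| = $0.74 per troy ounce

$0.74 per troy ounce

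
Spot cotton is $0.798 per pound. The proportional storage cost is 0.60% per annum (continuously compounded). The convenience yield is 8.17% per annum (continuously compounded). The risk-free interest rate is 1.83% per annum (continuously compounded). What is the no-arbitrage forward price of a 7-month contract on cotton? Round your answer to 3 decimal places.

Net carry = r + u − y = 0.0183 + 0.0060 − 0.0817 = -0.0574
F = S·e^((r+u−y)T) = 0.798 · e^(-0.0574 × 7/12) = 0.798 · e^-0.033483
= 0.798 × 0.967071 = $0.772 per pound

$0.772 per pound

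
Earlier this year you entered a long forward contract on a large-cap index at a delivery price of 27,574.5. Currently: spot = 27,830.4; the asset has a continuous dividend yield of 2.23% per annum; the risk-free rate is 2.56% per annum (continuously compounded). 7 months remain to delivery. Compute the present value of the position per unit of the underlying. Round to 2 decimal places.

304.94

Current fair forward for the remaining 7 months: F = S·e^((r − q)·T), (r − q) = 0.0256 − 0.0223 = 0.0033
F = 27830.4 · e^(0.0033 × 7/12) = 27830.4 × 1.00192685 = 27884.0250
Value of long forward = (F − K)·e^(−rT) = (27884.0250 − 27574.5) · e^(−0.0256·7/12)
= 309.5250 × 0.98517762 = 304.94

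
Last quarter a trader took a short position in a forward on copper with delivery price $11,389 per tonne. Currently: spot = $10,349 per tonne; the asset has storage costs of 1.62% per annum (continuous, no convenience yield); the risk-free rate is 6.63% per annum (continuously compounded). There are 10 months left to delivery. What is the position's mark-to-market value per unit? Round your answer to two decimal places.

$287.17 per tonne

Current fair forward for the remaining 10 months: F = S·e^((r + u)·T), (r + u) = 0.0663 + 0.0162 = 0.0825
F = 10349 · e^(0.0825 × 10/12) = 10349 × 1.07116838 = 11085.5216
Value of long forward = (F − K)·e^(−rT) = (11085.5216 − 11389) · e^(−0.0663·10/12)
= -303.4784 × 0.94624856 = -287.17
Short position value = −(long value) = $287.17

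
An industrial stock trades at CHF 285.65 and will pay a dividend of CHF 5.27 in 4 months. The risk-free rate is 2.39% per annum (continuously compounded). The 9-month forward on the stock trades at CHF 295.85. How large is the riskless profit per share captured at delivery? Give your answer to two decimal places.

PV(dividends) I = 5.27·e^(−0.0239·4/12) = 5.2282
Fair forward F* = (S − I)·e^(rT) = (285.65 − 5.2282)·e^0.017925 = 280.4218 × 1.018087 = 285.4938
Market CHF 295.85 > fair 285.4938: forward overpriced → cash-and-carry (borrow at r, buy the stock and collect the dividends, short the forward).
Profit at T = |F_mkt − F*| = |295.85 − 285.4938| = CHF 10.36 per share

CHF 10.36 per share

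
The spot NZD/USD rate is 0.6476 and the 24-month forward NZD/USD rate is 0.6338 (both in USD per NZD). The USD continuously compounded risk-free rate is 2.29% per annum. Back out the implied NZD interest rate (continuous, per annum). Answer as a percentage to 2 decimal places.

F = S·e^((r_USD − r_NZD)T) ⇒ r_NZD = r_USD − ln(F/S)/T
ln(0.6338/0.6476) = -0.021540; /(24/12) = -0.010770
r_NZD = 0.0229 + 0.010770 = 0.033670
r_NZD = 3.37%

3.37%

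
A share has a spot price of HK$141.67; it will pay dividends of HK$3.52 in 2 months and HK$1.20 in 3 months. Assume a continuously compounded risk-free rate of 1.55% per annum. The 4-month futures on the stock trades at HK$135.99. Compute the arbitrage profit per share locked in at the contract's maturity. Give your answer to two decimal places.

HK$1.68 per share

PV(dividends) I = 3.52·e^(−0.0155·2/12) + 1.20·e^(−0.0155·3/12) = 4.7063
Fair futures F* = (S − I)·e^(rT) = (141.67 − 4.7063)·e^0.005167 = 136.9637 × 1.005180 = 137.6732
Market HK$135.99 < fair 137.6732: forward underpriced → reverse cash-and-carry (short the stock, invest proceeds at r, pay the dividends, go long the forward).
Profit at T = |F_mkt − F*| = |135.99 − 137.6732| = HK$1.68 per share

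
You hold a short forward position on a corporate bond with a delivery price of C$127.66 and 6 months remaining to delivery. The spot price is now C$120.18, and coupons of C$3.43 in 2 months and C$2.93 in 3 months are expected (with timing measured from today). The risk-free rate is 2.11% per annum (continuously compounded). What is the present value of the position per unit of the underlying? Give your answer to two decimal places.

PV(remaining coupons) I = 3.43·e^(−0.0211·2/12) + 2.93·e^(−0.0211·3/12) = 6.3325
Current forward F = (S − I)·e^(rT) = (120.18 − 6.3325)·e^(0.0211·6/12) = 113.8475 × 1.010606 = 115.0550
Value (long) = (F − K)·e^(−rT) = (115.0550 − 127.66) × 0.989505 = -12.4727
Short position value = −(long value) = C$12.47

C$12.47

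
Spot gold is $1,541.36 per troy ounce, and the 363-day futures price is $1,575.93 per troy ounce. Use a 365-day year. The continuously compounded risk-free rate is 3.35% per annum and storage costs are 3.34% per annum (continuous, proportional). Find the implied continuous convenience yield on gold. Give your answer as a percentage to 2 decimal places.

4.46%

F = S·e^((r+u−y)T) ⇒ (r+u−y) = ln(F/S)/T
ln(1575.93/1541.36) = 0.022180; /T ⇒ 0.022302
y = r + u − ln(F/S)/T = 0.0335 + 0.0334 − 0.022302 = 0.044598
y = 4.46%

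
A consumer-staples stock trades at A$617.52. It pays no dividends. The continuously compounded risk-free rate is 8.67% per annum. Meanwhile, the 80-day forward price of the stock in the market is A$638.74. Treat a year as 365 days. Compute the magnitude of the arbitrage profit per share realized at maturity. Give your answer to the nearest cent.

Fair forward: F* = S·e^(carry·T), with carry = r = 0.0867
F* = 617.52 · e^(0.0867 × 80/365) = 617.52 · e^0.019003 = 617.52 × 1.019185 = A$629.3671
Market A$638.74 > fair A$629.3671: forward overpriced → cash-and-carry (buy spot, short the forward).
At maturity, profit = |F_mkt − F*| = |638.74 − 629.3671| = A$9.37 per share

A$9.37 per share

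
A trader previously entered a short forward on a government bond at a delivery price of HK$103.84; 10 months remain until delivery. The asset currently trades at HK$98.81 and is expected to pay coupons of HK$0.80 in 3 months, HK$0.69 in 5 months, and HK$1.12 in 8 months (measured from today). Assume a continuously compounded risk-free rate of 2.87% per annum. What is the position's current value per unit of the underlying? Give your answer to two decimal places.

HK$5.15

PV(remaining coupons) I = 0.80·e^(−0.0287·3/12) + 0.69·e^(−0.0287·5/12) + 1.12·e^(−0.0287·8/12) = 2.5749
Current forward F = (S − I)·e^(rT) = (98.81 − 2.5749)·e^(0.0287·10/12) = 96.2351 × 1.024205 = 98.5645
Value (long) = (F − K)·e^(−rT) = (98.5645 − 103.84) × 0.976367 = -5.1508
Short position value = −(long value) = HK$5.15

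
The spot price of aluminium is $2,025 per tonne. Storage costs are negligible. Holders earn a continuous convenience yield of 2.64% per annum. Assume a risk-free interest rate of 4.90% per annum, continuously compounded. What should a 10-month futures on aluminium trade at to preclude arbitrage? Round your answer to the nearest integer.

$2,063 per tonne

Net carry = r + u − y = 0.0490 + 0.0000 − 0.0264 = 0.0226
F = S·e^((r+u−y)T) = 2025 · e^(0.0226 × 10/12) = 2025 · e^0.018833
= 2025 × 1.019011 = $2,063 per tonne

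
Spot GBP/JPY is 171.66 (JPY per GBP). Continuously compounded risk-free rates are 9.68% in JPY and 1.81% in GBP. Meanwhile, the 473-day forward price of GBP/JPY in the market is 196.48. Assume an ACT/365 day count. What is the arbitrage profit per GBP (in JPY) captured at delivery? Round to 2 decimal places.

Fair forward: F* = S·e^(carry·T), with carry = (r_JPY − r_GBP) = 0.0968 − 0.0181 = 0.0787
F* = 171.66 · e^(0.0787 × 473/365) = 171.66 · e^0.101987 = 171.66 × 1.107369 = 190.0910
Market 196.48 > fair 190.0910: forward overpriced → cash-and-carry (buy spot, short the forward).
At maturity, profit = |F_mkt − F*| = |196.48 − 190.0910| = 6.39 per GBP (in JPY)

6.39 per GBP (in JPY)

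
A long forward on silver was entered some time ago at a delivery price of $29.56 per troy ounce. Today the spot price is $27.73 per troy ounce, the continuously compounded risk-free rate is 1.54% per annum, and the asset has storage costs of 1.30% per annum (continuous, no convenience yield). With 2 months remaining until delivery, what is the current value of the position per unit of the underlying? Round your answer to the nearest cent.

-$1.69 per troy ounce

Current fair forward for the remaining 2 months: F = S·e^((r + u)·T), (r + u) = 0.0154 + 0.0130 = 0.0284
F = 27.73 · e^(0.0284 × 2/12) = 27.73 × 1.004745 = 27.8616
Value of long forward = (F − K)·e^(−rT) = (27.8616 − 29.56) · e^(−0.0154·2/12)
= -1.6984 × 0.997437 = -1.69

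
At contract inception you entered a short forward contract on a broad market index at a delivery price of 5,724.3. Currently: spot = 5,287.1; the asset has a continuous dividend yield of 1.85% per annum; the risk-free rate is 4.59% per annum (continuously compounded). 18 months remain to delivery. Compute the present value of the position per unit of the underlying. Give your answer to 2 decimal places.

201.04

Current fair forward for the remaining 18 months: F = S·e^((r − q)·T), (r − q) = 0.0459 − 0.0185 = 0.0274
F = 5287.1 · e^(0.0274 × 18/12) = 5287.1 × 1.04195630 = 5508.9272
Value of long forward = (F − K)·e^(−rT) = (5508.9272 − 5724.3) · e^(−0.0459·18/12)
= -215.3728 × 0.93346669 = -201.04
Short position value = −(long value) = 201.04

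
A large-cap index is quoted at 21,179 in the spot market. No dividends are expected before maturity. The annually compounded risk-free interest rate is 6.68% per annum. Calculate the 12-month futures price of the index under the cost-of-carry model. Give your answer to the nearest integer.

22,594

F = S · (1+r)^T
= 21179 × 1.066800
F = 22,594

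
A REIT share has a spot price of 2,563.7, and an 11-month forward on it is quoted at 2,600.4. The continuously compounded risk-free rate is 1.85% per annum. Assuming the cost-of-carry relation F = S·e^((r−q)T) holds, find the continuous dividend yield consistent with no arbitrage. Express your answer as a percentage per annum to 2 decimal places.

From F = S·e^((r−q)T): (r − q) = ln(F/S)/T
ln(2600.4/2563.7) = ln(1.014315) = 0.014214
(r − q) = 0.014214 / (11/12) = 0.015506
q = r − ln(F/S)/T = 0.0185 − 0.015506 = 0.002994
q = 0.30%

0.30%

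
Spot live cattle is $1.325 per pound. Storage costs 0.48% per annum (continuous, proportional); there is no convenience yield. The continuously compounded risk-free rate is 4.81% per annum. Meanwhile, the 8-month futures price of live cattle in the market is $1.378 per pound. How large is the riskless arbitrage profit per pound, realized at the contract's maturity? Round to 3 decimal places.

Fair futures: F* = S·e^(carry·T), with carry = (r + u) = 0.0481 + 0.0048 = 0.0529
F* = 1.325 · e^(0.0529 × 8/12) = 1.325 · e^0.035267 = 1.325 × 1.035896 = $1.3726
Market $1.378 > fair $1.3726: forward overpriced → cash-and-carry (buy spot, short the forward).
At maturity, profit = |F_mkt − F*| = |1.378 − 1.3726| = $0.005 per pound

$0.005 per pound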